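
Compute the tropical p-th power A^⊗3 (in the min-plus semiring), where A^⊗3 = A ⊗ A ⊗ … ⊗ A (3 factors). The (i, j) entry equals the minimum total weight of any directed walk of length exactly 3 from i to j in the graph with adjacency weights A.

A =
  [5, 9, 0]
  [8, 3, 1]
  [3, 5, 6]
A^⊗3 =
  [8, 8, 3]
  [7, 9, 4]
  [6, 8, 8]

Each entry (A^⊗3)_ij equals the minimum over all length-3 walks i = v_0 → v_1 → … → v_3 = j of Σ_t A[v_t][v_{t+1}]. For example, for (i, j) = (0, 2) we minimise over 9 possible intermediate vertex sequences; the minimum is 3, attained along the walk 0 → 2 → 0 → 2.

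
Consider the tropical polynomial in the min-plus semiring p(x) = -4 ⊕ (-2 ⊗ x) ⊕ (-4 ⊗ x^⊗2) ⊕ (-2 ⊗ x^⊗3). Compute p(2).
p(2) = -4

A tropical monomial a ⊗ x^⊗i evaluates to a + i · x. Evaluating each term at x = 2:
  Term 0 contributes -4 + 0 · 2 = -4
  Term 1 contributes -2 + 1 · 2 = 0
  Term 2 contributes -4 + 2 · 2 = 0
  Term 3 contributes -2 + 3 · 2 = 4
p(2) = ⊕ of these = min[-4, 0, 0, 4] = -4.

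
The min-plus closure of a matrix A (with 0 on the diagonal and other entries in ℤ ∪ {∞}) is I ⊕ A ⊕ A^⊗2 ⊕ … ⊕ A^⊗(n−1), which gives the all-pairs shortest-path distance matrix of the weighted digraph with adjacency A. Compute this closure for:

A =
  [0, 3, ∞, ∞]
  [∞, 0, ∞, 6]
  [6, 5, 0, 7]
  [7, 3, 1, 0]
Closure =
  [0, 3, 10, 9]
  [13, 0, 7, 6]
  [6, 5, 0, 7]
  [7, 3, 1, 0]

This is the Floyd-Warshall all-pairs shortest-path computation. For each intermediate vertex k = 0, 1, …, 3, update dist[i][j] ← min(dist[i][j], dist[i][k] + dist[k][j]). The final matrix gives, for each (i, j), the minimum total weight of any directed path from i to j (possibly empty when i = j).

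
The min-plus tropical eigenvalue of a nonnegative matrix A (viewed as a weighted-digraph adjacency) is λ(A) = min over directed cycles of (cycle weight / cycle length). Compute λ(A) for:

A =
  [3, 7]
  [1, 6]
λ(A) = 3

Enumerate directed cycles and compute their means (weight / length). Sample:
  cycle 0 → 0: weight = 3, length = 1, mean = 3/1 ≈ 3.000
  cycle 1 → 1: weight = 6, length = 1, mean = 6/1 ≈ 6.000
  cycle 0 → 1 → 0: weight = 8, length = 2, mean = 8/2 ≈ 4.000
  cycle 1 → 0 → 1: weight = 8, length = 2, mean = 8/2 ≈ 4.000
Minimum mean = 3.000, attained e.g. along the cycle 0 → 0 with weight 3 and length 1. So λ(A) = 3/1 = 3.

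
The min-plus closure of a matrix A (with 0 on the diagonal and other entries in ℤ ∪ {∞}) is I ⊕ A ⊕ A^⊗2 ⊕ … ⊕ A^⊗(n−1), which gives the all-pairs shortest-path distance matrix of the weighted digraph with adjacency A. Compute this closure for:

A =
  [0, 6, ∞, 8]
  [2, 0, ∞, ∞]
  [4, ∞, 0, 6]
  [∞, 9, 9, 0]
Closure =
  [0, 6, 17, 8]
  [2, 0, 19, 10]
  [4, 10, 0, 6]
  [11, 9, 9, 0]

This is the Floyd-Warshall all-pairs shortest-path computation. For each intermediate vertex k = 0, 1, …, 3, update dist[i][j] ← min(dist[i][j], dist[i][k] + dist[k][j]). The final matrix gives, for each (i, j), the minimum total weight of any directed path from i to j (possibly empty when i = j).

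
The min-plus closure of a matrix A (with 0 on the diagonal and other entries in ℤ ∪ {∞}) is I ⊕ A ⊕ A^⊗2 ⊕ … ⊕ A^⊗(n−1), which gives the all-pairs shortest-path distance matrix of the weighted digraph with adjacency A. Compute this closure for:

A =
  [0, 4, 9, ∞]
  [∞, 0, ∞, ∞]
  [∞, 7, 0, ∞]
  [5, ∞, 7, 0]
Closure =
  [0, 4, 9, ∞]
  [∞, 0, ∞, ∞]
  [∞, 7, 0, ∞]
  [5, 9, 7, 0]

This is the Floyd-Warshall all-pairs shortest-path computation. For each intermediate vertex k = 0, 1, …, 3, update dist[i][j] ← min(dist[i][j], dist[i][k] + dist[k][j]). The final matrix gives, for each (i, j), the minimum total weight of any directed path from i to j (possibly empty when i = j).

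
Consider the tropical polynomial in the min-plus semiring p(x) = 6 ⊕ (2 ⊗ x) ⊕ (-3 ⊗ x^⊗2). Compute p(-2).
p(-2) = -7

A tropical monomial a ⊗ x^⊗i evaluates to a + i · x. Evaluating each term at x = -2:
  Term 0 contributes 6 + 0 · -2 = 6
  Term 1 contributes 2 + 1 · -2 = 0
  Term 2 contributes -3 + 2 · -2 = -7
p(-2) = ⊕ of these = min[6, 0, -7] = -7.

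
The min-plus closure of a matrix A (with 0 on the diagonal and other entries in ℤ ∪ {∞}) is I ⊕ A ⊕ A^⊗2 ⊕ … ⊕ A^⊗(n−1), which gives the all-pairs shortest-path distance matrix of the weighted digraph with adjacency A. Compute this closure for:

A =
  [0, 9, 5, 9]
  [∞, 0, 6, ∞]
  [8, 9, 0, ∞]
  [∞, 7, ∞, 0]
Closure =
  [0, 9, 5, 9]
  [14, 0, 6, 23]
  [8, 9, 0, 17]
  [21, 7, 13, 0]

This is the Floyd-Warshall all-pairs shortest-path computation. For each intermediate vertex k = 0, 1, …, 3, update dist[i][j] ← min(dist[i][j], dist[i][k] + dist[k][j]). The final matrix gives, for each (i, j), the minimum total weight of any directed path from i to j (possibly empty when i = j).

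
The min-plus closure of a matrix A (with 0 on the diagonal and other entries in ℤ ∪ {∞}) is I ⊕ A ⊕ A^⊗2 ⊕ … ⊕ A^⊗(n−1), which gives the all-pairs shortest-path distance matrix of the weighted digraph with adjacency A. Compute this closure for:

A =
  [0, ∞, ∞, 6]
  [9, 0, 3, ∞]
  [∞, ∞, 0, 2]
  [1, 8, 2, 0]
Closure =
  [0, 14, 8, 6]
  [6, 0, 3, 5]
  [3, 10, 0, 2]
  [1, 8, 2, 0]

This is the Floyd-Warshall all-pairs shortest-path computation. For each intermediate vertex k = 0, 1, …, 3, update dist[i][j] ← min(dist[i][j], dist[i][k] + dist[k][j]). The final matrix gives, for each (i, j), the minimum total weight of any directed path from i to j (possibly empty when i = j).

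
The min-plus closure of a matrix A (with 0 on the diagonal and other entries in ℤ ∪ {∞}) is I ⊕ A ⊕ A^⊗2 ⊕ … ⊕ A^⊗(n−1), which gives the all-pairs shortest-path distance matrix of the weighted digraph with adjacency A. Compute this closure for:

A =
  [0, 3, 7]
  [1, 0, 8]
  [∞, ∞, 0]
Closure =
  [0, 3, 7]
  [1, 0, 8]
  [∞, ∞, 0]

This is the Floyd-Warshall all-pairs shortest-path computation. For each intermediate vertex k = 0, 1, …, 2, update dist[i][j] ← min(dist[i][j], dist[i][k] + dist[k][j]). The final matrix gives, for each (i, j), the minimum total weight of any directed path from i to j (possibly empty when i = j).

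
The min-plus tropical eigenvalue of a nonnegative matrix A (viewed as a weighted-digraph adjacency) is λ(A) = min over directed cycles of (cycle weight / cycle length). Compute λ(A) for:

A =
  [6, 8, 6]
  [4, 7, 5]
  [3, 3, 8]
λ(A) = 4

Enumerate directed cycles and compute their means (weight / length). Sample:
  cycle 0 → 0: weight = 6, length = 1, mean = 6/1 ≈ 6.000
  cycle 1 → 1: weight = 7, length = 1, mean = 7/1 ≈ 7.000
  cycle 2 → 2: weight = 8, length = 1, mean = 8/1 ≈ 8.000
  cycle 0 → 1 → 0: weight = 12, length = 2, mean = 12/2 ≈ 6.000
  cycle 0 → 2 → 0: weight = 9, length = 2, mean = 9/2 ≈ 4.500
  cycle 1 → 0 → 1: weight = 12, length = 2, mean = 12/2 ≈ 6.000
Minimum mean = 4.000, attained e.g. along the cycle 1 → 2 → 1 with weight 8 and length 2. So λ(A) = 8/2 = 4.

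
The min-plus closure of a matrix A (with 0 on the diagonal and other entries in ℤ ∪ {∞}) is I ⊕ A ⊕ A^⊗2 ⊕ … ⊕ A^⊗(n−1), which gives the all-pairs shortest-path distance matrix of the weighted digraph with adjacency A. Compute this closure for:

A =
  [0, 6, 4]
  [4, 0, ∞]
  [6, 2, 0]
Closure =
  [0, 6, 4]
  [4, 0, 8]
  [6, 2, 0]

This is the Floyd-Warshall all-pairs shortest-path computation. For each intermediate vertex k = 0, 1, …, 2, update dist[i][j] ← min(dist[i][j], dist[i][k] + dist[k][j]). The final matrix gives, for each (i, j), the minimum total weight of any directed path from i to j (possibly empty when i = j).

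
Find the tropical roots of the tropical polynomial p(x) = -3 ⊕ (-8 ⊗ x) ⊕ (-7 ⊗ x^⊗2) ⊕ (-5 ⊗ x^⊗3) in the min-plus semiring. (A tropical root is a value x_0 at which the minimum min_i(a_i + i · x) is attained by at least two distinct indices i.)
Roots: {-2, -1, 5}

Each tropical root is a break point of the lower envelope of the lines y = a_i + i · x (there are 4 lines, with slopes 0, 1, ..., 3). Only the lines that attain the minimum somewhere contribute to roots; other lines are dominated. Here the surviving (envelope) indices are i = 3, i = 2, i = 1, i = 0.
Intersections between consecutive envelope lines give the roots: for adjacent envelope indices i < j the intersection is x = (a_i − a_j) / (j − i). Reading off the sorted break points: {-2, -1, 5}.
Verification: at each break x_0, at least two indices attain the minimum of min_i(a_i + i · x_0).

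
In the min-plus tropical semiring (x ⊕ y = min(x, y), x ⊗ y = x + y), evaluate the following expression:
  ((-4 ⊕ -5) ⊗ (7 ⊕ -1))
((-4 ⊕ -5) ⊗ (7 ⊕ -1)) = -6

Expand innermost to outermost. Recall ⊕ takes the minimum of its arguments and ⊗ takes their sum. Working out the expression ((-4 ⊕ -5) ⊗ (7 ⊕ -1)) gives -6.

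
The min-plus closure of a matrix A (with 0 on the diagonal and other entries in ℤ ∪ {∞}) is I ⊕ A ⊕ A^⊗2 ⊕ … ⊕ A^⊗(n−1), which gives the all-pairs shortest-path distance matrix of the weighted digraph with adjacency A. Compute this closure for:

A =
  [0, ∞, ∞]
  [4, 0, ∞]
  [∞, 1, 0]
Closure =
  [0, ∞, ∞]
  [4, 0, ∞]
  [5, 1, 0]

This is the Floyd-Warshall all-pairs shortest-path computation. For each intermediate vertex k = 0, 1, …, 2, update dist[i][j] ← min(dist[i][j], dist[i][k] + dist[k][j]). The final matrix gives, for each (i, j), the minimum total weight of any directed path from i to j (possibly empty when i = j).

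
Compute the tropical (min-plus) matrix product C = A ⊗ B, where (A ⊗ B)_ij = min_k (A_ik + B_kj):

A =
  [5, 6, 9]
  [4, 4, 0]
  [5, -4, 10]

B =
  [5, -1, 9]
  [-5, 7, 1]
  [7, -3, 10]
A ⊗ B =
  [1, 4, 7]
  [-1, -3, 5]
  [-9, 3, -3]

Apply the min-plus product entry-by-entry:
  C[0][0] = min over k of (A[0][0] + B[0][0] = 5 + 5 = 10, A[0][1] + B[1][0] = 6 + -5 = 1, A[0][2] + B[2][0] = 9 + 7 = 16) = 1 (attained at k = 1)
  C[0][1] = min over k of (A[0][0] + B[0][1] = 5 + -1 = 4, A[0][1] + B[1][1] = 6 + 7 = 13, A[0][2] + B[2][1] = 9 + -3 = 6) = 4 (attained at k = 0)
  C[0][2] = min over k of (A[0][0] + B[0][2] = 5 + 9 = 14, A[0][1] + B[1][2] = 6 + 1 = 7, A[0][2] + B[2][2] = 9 + 10 = 19) = 7 (attained at k = 1)
  C[1][0] = min over k of (A[1][0] + B[0][0] = 4 + 5 = 9, A[1][1] + B[1][0] = 4 + -5 = -1, A[1][2] + B[2][0] = 0 + 7 = 7) = -1 (attained at k = 1)
  C[1][1] = min over k of (A[1][0] + B[0][1] = 4 + -1 = 3, A[1][1] + B[1][1] = 4 + 7 = 11, A[1][2] + B[2][1] = 0 + -3 = -3) = -3 (attained at k = 2)
  C[1][2] = min over k of (A[1][0] + B[0][2] = 4 + 9 = 13, A[1][1] + B[1][2] = 4 + 1 = 5, A[1][2] + B[2][2] = 0 + 10 = 10) = 5 (attained at k = 1)
  C[2][0] = min over k of (A[2][0] + B[0][0] = 5 + 5 = 10, A[2][1] + B[1][0] = -4 + -5 = -9, A[2][2] + B[2][0] = 10 + 7 = 17) = -9 (attained at k = 1)
  C[2][1] = min over k of (A[2][0] + B[0][1] = 5 + -1 = 4, A[2][1] + B[1][1] = -4 + 7 = 3, A[2][2] + B[2][1] = 10 + -3 = 7) = 3 (attained at k = 1)
  C[2][2] = min over k of (A[2][0] + B[0][2] = 5 + 9 = 14, A[2][1] + B[1][2] = -4 + 1 = -3, A[2][2] + B[2][2] = 10 + 10 = 20) = -3 (attained at k = 1)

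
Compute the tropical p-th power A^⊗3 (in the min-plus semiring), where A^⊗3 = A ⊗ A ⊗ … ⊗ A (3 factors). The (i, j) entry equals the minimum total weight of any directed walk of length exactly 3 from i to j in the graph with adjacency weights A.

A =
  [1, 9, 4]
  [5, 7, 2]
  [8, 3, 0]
A^⊗3 =
  [3, 7, 4]
  [7, 5, 2]
  [8, 3, 0]

Each entry (A^⊗3)_ij equals the minimum over all length-3 walks i = v_0 → v_1 → … → v_3 = j of Σ_t A[v_t][v_{t+1}]. For example, for (i, j) = (0, 2) we minimise over 9 possible intermediate vertex sequences; the minimum is 4, attained along the walk 0 → 2 → 2 → 2.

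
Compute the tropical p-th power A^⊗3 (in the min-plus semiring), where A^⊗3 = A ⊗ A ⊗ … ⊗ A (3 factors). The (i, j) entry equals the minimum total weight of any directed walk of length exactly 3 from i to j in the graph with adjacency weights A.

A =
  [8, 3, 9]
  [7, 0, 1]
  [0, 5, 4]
A^⊗3 =
  [4, 3, 4]
  [1, 0, 1]
  [6, 3, 4]

Each entry (A^⊗3)_ij equals the minimum over all length-3 walks i = v_0 → v_1 → … → v_3 = j of Σ_t A[v_t][v_{t+1}]. For example, for (i, j) = (0, 2) we minimise over 9 possible intermediate vertex sequences; the minimum is 4, attained along the walk 0 → 1 → 1 → 2.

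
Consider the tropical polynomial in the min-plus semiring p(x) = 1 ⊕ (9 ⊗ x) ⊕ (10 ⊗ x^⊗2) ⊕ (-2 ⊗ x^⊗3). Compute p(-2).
p(-2) = -8

A tropical monomial a ⊗ x^⊗i evaluates to a + i · x. Evaluating each term at x = -2:
  Term 0 contributes 1 + 0 · -2 = 1
  Term 1 contributes 9 + 1 · -2 = 7
  Term 2 contributes 10 + 2 · -2 = 6
  Term 3 contributes -2 + 3 · -2 = -8
p(-2) = ⊕ of these = min[1, 7, 6, -8] = -8.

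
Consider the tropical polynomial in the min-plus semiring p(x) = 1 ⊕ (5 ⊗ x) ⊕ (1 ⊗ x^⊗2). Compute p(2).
p(2) = 1

A tropical monomial a ⊗ x^⊗i evaluates to a + i · x. Evaluating each term at x = 2:
  Term 0 contributes 1 + 0 · 2 = 1
  Term 1 contributes 5 + 1 · 2 = 7
  Term 2 contributes 1 + 2 · 2 = 5
p(2) = ⊕ of these = min[1, 7, 5] = 1.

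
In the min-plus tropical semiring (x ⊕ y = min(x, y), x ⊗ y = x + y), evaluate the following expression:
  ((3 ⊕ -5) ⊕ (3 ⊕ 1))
((3 ⊕ -5) ⊕ (3 ⊕ 1)) = -5

Expand innermost to outermost. Recall ⊕ takes the minimum of its arguments and ⊗ takes their sum. Working out the expression ((3 ⊕ -5) ⊕ (3 ⊕ 1)) gives -5.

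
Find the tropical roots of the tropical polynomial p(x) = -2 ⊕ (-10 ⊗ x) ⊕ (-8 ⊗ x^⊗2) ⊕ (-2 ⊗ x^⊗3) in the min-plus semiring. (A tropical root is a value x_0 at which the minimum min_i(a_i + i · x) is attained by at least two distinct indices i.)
Roots: {-6, -2, 8}

Each tropical root is a break point of the lower envelope of the lines y = a_i + i · x (there are 4 lines, with slopes 0, 1, ..., 3). Only the lines that attain the minimum somewhere contribute to roots; other lines are dominated. Here the surviving (envelope) indices are i = 3, i = 2, i = 1, i = 0.
Intersections between consecutive envelope lines give the roots: for adjacent envelope indices i < j the intersection is x = (a_i − a_j) / (j − i). Reading off the sorted break points: {-6, -2, 8}.
Verification: at each break x_0, at least two indices attain the minimum of min_i(a_i + i · x_0).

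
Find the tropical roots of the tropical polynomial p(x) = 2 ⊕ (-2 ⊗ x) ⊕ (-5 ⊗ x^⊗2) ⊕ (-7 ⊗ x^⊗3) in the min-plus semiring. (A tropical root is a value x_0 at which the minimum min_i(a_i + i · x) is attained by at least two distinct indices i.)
Roots: {2, 3, 4}

Each tropical root is a break point of the lower envelope of the lines y = a_i + i · x (there are 4 lines, with slopes 0, 1, ..., 3). Only the lines that attain the minimum somewhere contribute to roots; other lines are dominated. Here the surviving (envelope) indices are i = 3, i = 2, i = 1, i = 0.
Intersections between consecutive envelope lines give the roots: for adjacent envelope indices i < j the intersection is x = (a_i − a_j) / (j − i). Reading off the sorted break points: {2, 3, 4}.
Verification: at each break x_0, at least two indices attain the minimum of min_i(a_i + i · x_0).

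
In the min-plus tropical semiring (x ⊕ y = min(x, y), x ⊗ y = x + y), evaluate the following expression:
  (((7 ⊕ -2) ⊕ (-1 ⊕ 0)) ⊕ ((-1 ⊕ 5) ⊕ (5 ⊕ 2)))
(((7 ⊕ -2) ⊕ (-1 ⊕ 0)) ⊕ ((-1 ⊕ 5) ⊕ (5 ⊕ 2))) = -2

Expand innermost to outermost. Recall ⊕ takes the minimum of its arguments and ⊗ takes their sum. Working out the expression (((7 ⊕ -2) ⊕ (-1 ⊕ 0)) ⊕ ((-1 ⊕ 5) ⊕ (5 ⊕ 2))) gives -2.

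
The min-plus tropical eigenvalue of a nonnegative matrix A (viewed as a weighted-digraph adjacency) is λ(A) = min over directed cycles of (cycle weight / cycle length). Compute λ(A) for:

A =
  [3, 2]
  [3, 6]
λ(A) = 5/2

Enumerate directed cycles and compute their means (weight / length). Sample:
  cycle 0 → 0: weight = 3, length = 1, mean = 3/1 ≈ 3.000
  cycle 1 → 1: weight = 6, length = 1, mean = 6/1 ≈ 6.000
  cycle 0 → 1 → 0: weight = 5, length = 2, mean = 5/2 ≈ 2.500
  cycle 1 → 0 → 1: weight = 5, length = 2, mean = 5/2 ≈ 2.500
Minimum mean = 2.500, attained e.g. along the cycle 0 → 1 → 0 with weight 5 and length 2. So λ(A) = 5/2 = 5/2.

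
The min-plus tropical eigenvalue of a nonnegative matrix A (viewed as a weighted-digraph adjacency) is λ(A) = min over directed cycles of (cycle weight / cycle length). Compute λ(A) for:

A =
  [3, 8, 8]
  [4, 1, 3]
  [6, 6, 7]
λ(A) = 1

Enumerate directed cycles and compute their means (weight / length). Sample:
  cycle 0 → 0: weight = 3, length = 1, mean = 3/1 ≈ 3.000
  cycle 1 → 1: weight = 1, length = 1, mean = 1/1 ≈ 1.000
  cycle 2 → 2: weight = 7, length = 1, mean = 7/1 ≈ 7.000
  cycle 0 → 1 → 0: weight = 12, length = 2, mean = 12/2 ≈ 6.000
  cycle 0 → 2 → 0: weight = 14, length = 2, mean = 14/2 ≈ 7.000
  cycle 1 → 0 → 1: weight = 12, length = 2, mean = 12/2 ≈ 6.000
Minimum mean = 1.000, attained e.g. along the cycle 1 → 1 with weight 1 and length 1. So λ(A) = 1/1 = 1.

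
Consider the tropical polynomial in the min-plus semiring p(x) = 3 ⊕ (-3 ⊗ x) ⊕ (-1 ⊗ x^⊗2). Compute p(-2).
p(-2) = -5

A tropical monomial a ⊗ x^⊗i evaluates to a + i · x. Evaluating each term at x = -2:
  Term 0 contributes 3 + 0 · -2 = 3
  Term 1 contributes -3 + 1 · -2 = -5
  Term 2 contributes -1 + 2 · -2 = -5
p(-2) = ⊕ of these = min[3, -5, -5] = -5.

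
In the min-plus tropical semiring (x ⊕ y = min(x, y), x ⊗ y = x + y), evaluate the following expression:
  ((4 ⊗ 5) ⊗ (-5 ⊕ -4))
((4 ⊗ 5) ⊗ (-5 ⊕ -4)) = 4

Expand innermost to outermost. Recall ⊕ takes the minimum of its arguments and ⊗ takes their sum. Working out the expression ((4 ⊗ 5) ⊗ (-5 ⊕ -4)) gives 4.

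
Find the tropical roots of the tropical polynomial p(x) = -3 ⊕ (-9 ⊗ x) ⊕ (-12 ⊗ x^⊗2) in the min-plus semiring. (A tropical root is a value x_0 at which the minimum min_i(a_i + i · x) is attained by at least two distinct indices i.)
Roots: {3, 6}

Each tropical root is a break point of the lower envelope of the lines y = a_i + i · x (there are 3 lines, with slopes 0, 1, ..., 2). Only the lines that attain the minimum somewhere contribute to roots; other lines are dominated. Here the surviving (envelope) indices are i = 2, i = 1, i = 0.
Intersections between consecutive envelope lines give the roots: for adjacent envelope indices i < j the intersection is x = (a_i − a_j) / (j − i). Reading off the sorted break points: {3, 6}.
Verification: at each break x_0, at least two indices attain the minimum of min_i(a_i + i · x_0).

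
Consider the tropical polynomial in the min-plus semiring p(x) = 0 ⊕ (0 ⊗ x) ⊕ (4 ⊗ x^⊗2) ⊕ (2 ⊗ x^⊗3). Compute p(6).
p(6) = 0

A tropical monomial a ⊗ x^⊗i evaluates to a + i · x. Evaluating each term at x = 6:
  Term 0 contributes 0 + 0 · 6 = 0
  Term 1 contributes 0 + 1 · 6 = 6
  Term 2 contributes 4 + 2 · 6 = 16
  Term 3 contributes 2 + 3 · 6 = 20
p(6) = ⊕ of these = min[0, 6, 16, 20] = 0.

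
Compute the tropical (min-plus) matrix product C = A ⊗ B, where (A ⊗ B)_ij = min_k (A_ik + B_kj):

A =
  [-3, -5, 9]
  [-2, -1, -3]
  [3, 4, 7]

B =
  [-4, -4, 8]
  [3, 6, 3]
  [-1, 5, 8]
A ⊗ B =
  [-7, -7, -2]
  [-6, -6, 2]
  [-1, -1, 7]

Apply the min-plus product entry-by-entry:
  C[0][0] = min over k of (A[0][0] + B[0][0] = -3 + -4 = -7, A[0][1] + B[1][0] = -5 + 3 = -2, A[0][2] + B[2][0] = 9 + -1 = 8) = -7 (attained at k = 0)
  C[0][1] = min over k of (A[0][0] + B[0][1] = -3 + -4 = -7, A[0][1] + B[1][1] = -5 + 6 = 1, A[0][2] + B[2][1] = 9 + 5 = 14) = -7 (attained at k = 0)
  C[0][2] = min over k of (A[0][0] + B[0][2] = -3 + 8 = 5, A[0][1] + B[1][2] = -5 + 3 = -2, A[0][2] + B[2][2] = 9 + 8 = 17) = -2 (attained at k = 1)
  C[1][0] = min over k of (A[1][0] + B[0][0] = -2 + -4 = -6, A[1][1] + B[1][0] = -1 + 3 = 2, A[1][2] + B[2][0] = -3 + -1 = -4) = -6 (attained at k = 0)
  C[1][1] = min over k of (A[1][0] + B[0][1] = -2 + -4 = -6, A[1][1] + B[1][1] = -1 + 6 = 5, A[1][2] + B[2][1] = -3 + 5 = 2) = -6 (attained at k = 0)
  C[1][2] = min over k of (A[1][0] + B[0][2] = -2 + 8 = 6, A[1][1] + B[1][2] = -1 + 3 = 2, A[1][2] + B[2][2] = -3 + 8 = 5) = 2 (attained at k = 1)
  C[2][0] = min over k of (A[2][0] + B[0][0] = 3 + -4 = -1, A[2][1] + B[1][0] = 4 + 3 = 7, A[2][2] + B[2][0] = 7 + -1 = 6) = -1 (attained at k = 0)
  C[2][1] = min over k of (A[2][0] + B[0][1] = 3 + -4 = -1, A[2][1] + B[1][1] = 4 + 6 = 10, A[2][2] + B[2][1] = 7 + 5 = 12) = -1 (attained at k = 0)
  C[2][2] = min over k of (A[2][0] + B[0][2] = 3 + 8 = 11, A[2][1] + B[1][2] = 4 + 3 = 7, A[2][2] + B[2][2] = 7 + 8 = 15) = 7 (attained at k = 1)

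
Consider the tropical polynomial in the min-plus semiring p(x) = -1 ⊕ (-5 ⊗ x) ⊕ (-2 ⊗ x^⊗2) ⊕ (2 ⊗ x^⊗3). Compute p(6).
p(6) = -1

A tropical monomial a ⊗ x^⊗i evaluates to a + i · x. Evaluating each term at x = 6:
  Term 0 contributes -1 + 0 · 6 = -1
  Term 1 contributes -5 + 1 · 6 = 1
  Term 2 contributes -2 + 2 · 6 = 10
  Term 3 contributes 2 + 3 · 6 = 20
p(6) = ⊕ of these = min[-1, 1, 10, 20] = -1.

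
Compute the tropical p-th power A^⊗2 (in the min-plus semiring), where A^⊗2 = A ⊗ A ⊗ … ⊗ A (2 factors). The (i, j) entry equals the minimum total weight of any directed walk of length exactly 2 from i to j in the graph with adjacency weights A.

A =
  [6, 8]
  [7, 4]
A^⊗2 =
  [12, 12]
  [11, 8]

Each entry (A^⊗2)_ij equals the minimum over all length-2 walks i = v_0 → v_1 → … → v_2 = j of Σ_t A[v_t][v_{t+1}]. For example, for (i, j) = (0, 1) we minimise over 2 possible intermediate vertex sequences; the minimum is 12, attained along the walk 0 → 1 → 1.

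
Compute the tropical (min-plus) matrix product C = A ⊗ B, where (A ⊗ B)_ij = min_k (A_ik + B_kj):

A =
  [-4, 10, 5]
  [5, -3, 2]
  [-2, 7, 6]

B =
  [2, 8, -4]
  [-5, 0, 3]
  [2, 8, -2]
A ⊗ B =
  [-2, 4, -8]
  [-8, -3, 0]
  [0, 6, -6]

Apply the min-plus product entry-by-entry:
  C[0][0] = min over k of (A[0][0] + B[0][0] = -4 + 2 = -2, A[0][1] + B[1][0] = 10 + -5 = 5, A[0][2] + B[2][0] = 5 + 2 = 7) = -2 (attained at k = 0)
  C[0][1] = min over k of (A[0][0] + B[0][1] = -4 + 8 = 4, A[0][1] + B[1][1] = 10 + 0 = 10, A[0][2] + B[2][1] = 5 + 8 = 13) = 4 (attained at k = 0)
  C[0][2] = min over k of (A[0][0] + B[0][2] = -4 + -4 = -8, A[0][1] + B[1][2] = 10 + 3 = 13, A[0][2] + B[2][2] = 5 + -2 = 3) = -8 (attained at k = 0)
  C[1][0] = min over k of (A[1][0] + B[0][0] = 5 + 2 = 7, A[1][1] + B[1][0] = -3 + -5 = -8, A[1][2] + B[2][0] = 2 + 2 = 4) = -8 (attained at k = 1)
  C[1][1] = min over k of (A[1][0] + B[0][1] = 5 + 8 = 13, A[1][1] + B[1][1] = -3 + 0 = -3, A[1][2] + B[2][1] = 2 + 8 = 10) = -3 (attained at k = 1)
  C[1][2] = min over k of (A[1][0] + B[0][2] = 5 + -4 = 1, A[1][1] + B[1][2] = -3 + 3 = 0, A[1][2] + B[2][2] = 2 + -2 = 0) = 0 (attained at k = 1)
  C[2][0] = min over k of (A[2][0] + B[0][0] = -2 + 2 = 0, A[2][1] + B[1][0] = 7 + -5 = 2, A[2][2] + B[2][0] = 6 + 2 = 8) = 0 (attained at k = 0)
  C[2][1] = min over k of (A[2][0] + B[0][1] = -2 + 8 = 6, A[2][1] + B[1][1] = 7 + 0 = 7, A[2][2] + B[2][1] = 6 + 8 = 14) = 6 (attained at k = 0)
  C[2][2] = min over k of (A[2][0] + B[0][2] = -2 + -4 = -6, A[2][1] + B[1][2] = 7 + 3 = 10, A[2][2] + B[2][2] = 6 + -2 = 4) = -6 (attained at k = 0)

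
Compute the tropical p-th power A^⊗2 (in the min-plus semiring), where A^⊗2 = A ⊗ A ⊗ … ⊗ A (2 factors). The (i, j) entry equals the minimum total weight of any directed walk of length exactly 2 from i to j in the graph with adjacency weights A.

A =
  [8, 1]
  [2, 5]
A^⊗2 =
  [3, 6]
  [7, 3]

Each entry (A^⊗2)_ij equals the minimum over all length-2 walks i = v_0 → v_1 → … → v_2 = j of Σ_t A[v_t][v_{t+1}]. For example, for (i, j) = (0, 1) we minimise over 2 possible intermediate vertex sequences; the minimum is 6, attained along the walk 0 → 1 → 1.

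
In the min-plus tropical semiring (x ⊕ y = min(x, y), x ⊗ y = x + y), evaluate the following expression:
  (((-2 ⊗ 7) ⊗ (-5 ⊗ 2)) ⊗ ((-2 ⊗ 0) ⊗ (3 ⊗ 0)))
(((-2 ⊗ 7) ⊗ (-5 ⊗ 2)) ⊗ ((-2 ⊗ 0) ⊗ (3 ⊗ 0))) = 3

Expand innermost to outermost. Recall ⊕ takes the minimum of its arguments and ⊗ takes their sum. Working out the expression (((-2 ⊗ 7) ⊗ (-5 ⊗ 2)) ⊗ ((-2 ⊗ 0) ⊗ (3 ⊗ 0))) gives 3.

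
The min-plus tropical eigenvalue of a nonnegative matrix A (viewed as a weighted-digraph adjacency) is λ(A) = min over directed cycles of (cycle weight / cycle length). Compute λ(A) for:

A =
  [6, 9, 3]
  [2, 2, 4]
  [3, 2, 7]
λ(A) = 2

Enumerate directed cycles and compute their means (weight / length). Sample:
  cycle 0 → 0: weight = 6, length = 1, mean = 6/1 ≈ 6.000
  cycle 1 → 1: weight = 2, length = 1, mean = 2/1 ≈ 2.000
  cycle 2 → 2: weight = 7, length = 1, mean = 7/1 ≈ 7.000
  cycle 0 → 1 → 0: weight = 11, length = 2, mean = 11/2 ≈ 5.500
  cycle 0 → 2 → 0: weight = 6, length = 2, mean = 6/2 ≈ 3.000
  cycle 1 → 0 → 1: weight = 11, length = 2, mean = 11/2 ≈ 5.500
Minimum mean = 2.000, attained e.g. along the cycle 1 → 1 with weight 2 and length 1. So λ(A) = 2/1 = 2.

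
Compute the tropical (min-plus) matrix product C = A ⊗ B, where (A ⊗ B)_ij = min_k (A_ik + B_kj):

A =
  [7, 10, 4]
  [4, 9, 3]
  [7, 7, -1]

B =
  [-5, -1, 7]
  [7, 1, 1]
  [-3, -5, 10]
A ⊗ B =
  [1, -1, 11]
  [-1, -2, 10]
  [-4, -6, 8]

Apply the min-plus product entry-by-entry:
  C[0][0] = min over k of (A[0][0] + B[0][0] = 7 + -5 = 2, A[0][1] + B[1][0] = 10 + 7 = 17, A[0][2] + B[2][0] = 4 + -3 = 1) = 1 (attained at k = 2)
  C[0][1] = min over k of (A[0][0] + B[0][1] = 7 + -1 = 6, A[0][1] + B[1][1] = 10 + 1 = 11, A[0][2] + B[2][1] = 4 + -5 = -1) = -1 (attained at k = 2)
  C[0][2] = min over k of (A[0][0] + B[0][2] = 7 + 7 = 14, A[0][1] + B[1][2] = 10 + 1 = 11, A[0][2] + B[2][2] = 4 + 10 = 14) = 11 (attained at k = 1)
  C[1][0] = min over k of (A[1][0] + B[0][0] = 4 + -5 = -1, A[1][1] + B[1][0] = 9 + 7 = 16, A[1][2] + B[2][0] = 3 + -3 = 0) = -1 (attained at k = 0)
  C[1][1] = min over k of (A[1][0] + B[0][1] = 4 + -1 = 3, A[1][1] + B[1][1] = 9 + 1 = 10, A[1][2] + B[2][1] = 3 + -5 = -2) = -2 (attained at k = 2)
  C[1][2] = min over k of (A[1][0] + B[0][2] = 4 + 7 = 11, A[1][1] + B[1][2] = 9 + 1 = 10, A[1][2] + B[2][2] = 3 + 10 = 13) = 10 (attained at k = 1)
  C[2][0] = min over k of (A[2][0] + B[0][0] = 7 + -5 = 2, A[2][1] + B[1][0] = 7 + 7 = 14, A[2][2] + B[2][0] = -1 + -3 = -4) = -4 (attained at k = 2)
  C[2][1] = min over k of (A[2][0] + B[0][1] = 7 + -1 = 6, A[2][1] + B[1][1] = 7 + 1 = 8, A[2][2] + B[2][1] = -1 + -5 = -6) = -6 (attained at k = 2)
  C[2][2] = min over k of (A[2][0] + B[0][2] = 7 + 7 = 14, A[2][1] + B[1][2] = 7 + 1 = 8, A[2][2] + B[2][2] = -1 + 10 = 9) = 8 (attained at k = 1)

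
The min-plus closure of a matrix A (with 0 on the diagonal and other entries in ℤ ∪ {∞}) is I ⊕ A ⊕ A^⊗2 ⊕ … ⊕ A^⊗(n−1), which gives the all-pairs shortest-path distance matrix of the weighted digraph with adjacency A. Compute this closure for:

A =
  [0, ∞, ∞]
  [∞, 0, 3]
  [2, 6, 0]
Closure =
  [0, ∞, ∞]
  [5, 0, 3]
  [2, 6, 0]

This is the Floyd-Warshall all-pairs shortest-path computation. For each intermediate vertex k = 0, 1, …, 2, update dist[i][j] ← min(dist[i][j], dist[i][k] + dist[k][j]). The final matrix gives, for each (i, j), the minimum total weight of any directed path from i to j (possibly empty when i = j).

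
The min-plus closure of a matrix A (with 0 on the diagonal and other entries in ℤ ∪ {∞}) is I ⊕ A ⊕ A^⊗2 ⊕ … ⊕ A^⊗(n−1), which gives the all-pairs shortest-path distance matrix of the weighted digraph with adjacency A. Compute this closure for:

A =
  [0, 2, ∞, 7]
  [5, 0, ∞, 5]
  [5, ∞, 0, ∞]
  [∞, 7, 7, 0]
Closure =
  [0, 2, 14, 7]
  [5, 0, 12, 5]
  [5, 7, 0, 12]
  [12, 7, 7, 0]

This is the Floyd-Warshall all-pairs shortest-path computation. For each intermediate vertex k = 0, 1, …, 3, update dist[i][j] ← min(dist[i][j], dist[i][k] + dist[k][j]). The final matrix gives, for each (i, j), the minimum total weight of any directed path from i to j (possibly empty when i = j).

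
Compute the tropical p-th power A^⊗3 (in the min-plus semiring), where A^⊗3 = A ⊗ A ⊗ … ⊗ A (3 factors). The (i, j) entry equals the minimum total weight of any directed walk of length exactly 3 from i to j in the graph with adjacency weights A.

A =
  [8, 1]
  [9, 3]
A^⊗3 =
  [13, 7]
  [15, 9]

Each entry (A^⊗3)_ij equals the minimum over all length-3 walks i = v_0 → v_1 → … → v_3 = j of Σ_t A[v_t][v_{t+1}]. For example, for (i, j) = (0, 1) we minimise over 4 possible intermediate vertex sequences; the minimum is 7, attained along the walk 0 → 1 → 1 → 1.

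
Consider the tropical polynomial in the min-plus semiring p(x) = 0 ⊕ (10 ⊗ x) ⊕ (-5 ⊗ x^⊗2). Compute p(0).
p(0) = -5

A tropical monomial a ⊗ x^⊗i evaluates to a + i · x. Evaluating each term at x = 0:
  Term 0 contributes 0 + 0 · 0 = 0
  Term 1 contributes 10 + 1 · 0 = 10
  Term 2 contributes -5 + 2 · 0 = -5
p(0) = ⊕ of these = min[0, 10, -5] = -5.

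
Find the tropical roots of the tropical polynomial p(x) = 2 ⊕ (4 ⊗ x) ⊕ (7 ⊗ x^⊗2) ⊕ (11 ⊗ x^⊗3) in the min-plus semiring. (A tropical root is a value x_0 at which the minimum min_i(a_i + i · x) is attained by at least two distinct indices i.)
Roots: {-4, -3, -2}

Each tropical root is a break point of the lower envelope of the lines y = a_i + i · x (there are 4 lines, with slopes 0, 1, ..., 3). Only the lines that attain the minimum somewhere contribute to roots; other lines are dominated. Here the surviving (envelope) indices are i = 3, i = 2, i = 1, i = 0.
Intersections between consecutive envelope lines give the roots: for adjacent envelope indices i < j the intersection is x = (a_i − a_j) / (j − i). Reading off the sorted break points: {-4, -3, -2}.
Verification: at each break x_0, at least two indices attain the minimum of min_i(a_i + i · x_0).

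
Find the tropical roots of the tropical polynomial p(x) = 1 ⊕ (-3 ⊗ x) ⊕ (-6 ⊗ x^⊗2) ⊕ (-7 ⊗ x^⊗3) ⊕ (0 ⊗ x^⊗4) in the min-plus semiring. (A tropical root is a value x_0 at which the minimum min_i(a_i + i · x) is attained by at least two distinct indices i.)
Roots: {-7, 1, 3, 4}

Each tropical root is a break point of the lower envelope of the lines y = a_i + i · x (there are 5 lines, with slopes 0, 1, ..., 4). Only the lines that attain the minimum somewhere contribute to roots; other lines are dominated. Here the surviving (envelope) indices are i = 4, i = 3, i = 2, i = 1, i = 0.
Intersections between consecutive envelope lines give the roots: for adjacent envelope indices i < j the intersection is x = (a_i − a_j) / (j − i). Reading off the sorted break points: {-7, 1, 3, 4}.
Verification: at each break x_0, at least two indices attain the minimum of min_i(a_i + i · x_0).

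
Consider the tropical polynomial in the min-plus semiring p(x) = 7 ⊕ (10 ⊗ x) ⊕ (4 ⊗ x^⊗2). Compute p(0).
p(0) = 4

A tropical monomial a ⊗ x^⊗i evaluates to a + i · x. Evaluating each term at x = 0:
  Term 0 contributes 7 + 0 · 0 = 7
  Term 1 contributes 10 + 1 · 0 = 10
  Term 2 contributes 4 + 2 · 0 = 4
p(0) = ⊕ of these = min[7, 10, 4] = 4.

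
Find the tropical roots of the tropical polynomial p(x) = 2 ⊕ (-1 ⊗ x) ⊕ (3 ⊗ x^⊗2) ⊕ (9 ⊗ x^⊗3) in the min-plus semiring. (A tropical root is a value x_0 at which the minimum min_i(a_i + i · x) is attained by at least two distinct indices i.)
Roots: {-6, -4, 3}

Each tropical root is a break point of the lower envelope of the lines y = a_i + i · x (there are 4 lines, with slopes 0, 1, ..., 3). Only the lines that attain the minimum somewhere contribute to roots; other lines are dominated. Here the surviving (envelope) indices are i = 3, i = 2, i = 1, i = 0.
Intersections between consecutive envelope lines give the roots: for adjacent envelope indices i < j the intersection is x = (a_i − a_j) / (j − i). Reading off the sorted break points: {-6, -4, 3}.
Verification: at each break x_0, at least two indices attain the minimum of min_i(a_i + i · x_0).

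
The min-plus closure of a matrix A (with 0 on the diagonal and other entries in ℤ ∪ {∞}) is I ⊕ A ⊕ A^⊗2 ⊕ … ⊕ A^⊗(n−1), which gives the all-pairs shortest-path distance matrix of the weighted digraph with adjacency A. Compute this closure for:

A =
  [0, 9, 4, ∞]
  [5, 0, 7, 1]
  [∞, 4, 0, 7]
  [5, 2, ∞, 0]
Closure =
  [0, 8, 4, 9]
  [5, 0, 7, 1]
  [9, 4, 0, 5]
  [5, 2, 9, 0]

This is the Floyd-Warshall all-pairs shortest-path computation. For each intermediate vertex k = 0, 1, …, 3, update dist[i][j] ← min(dist[i][j], dist[i][k] + dist[k][j]). The final matrix gives, for each (i, j), the minimum total weight of any directed path from i to j (possibly empty when i = j).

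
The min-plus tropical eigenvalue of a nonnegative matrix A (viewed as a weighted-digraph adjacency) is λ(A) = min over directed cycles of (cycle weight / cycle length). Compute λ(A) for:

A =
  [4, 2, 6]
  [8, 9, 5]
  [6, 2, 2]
λ(A) = 2

Enumerate directed cycles and compute their means (weight / length). Sample:
  cycle 0 → 0: weight = 4, length = 1, mean = 4/1 ≈ 4.000
  cycle 1 → 1: weight = 9, length = 1, mean = 9/1 ≈ 9.000
  cycle 2 → 2: weight = 2, length = 1, mean = 2/1 ≈ 2.000
  cycle 0 → 1 → 0: weight = 10, length = 2, mean = 10/2 ≈ 5.000
  cycle 0 → 2 → 0: weight = 12, length = 2, mean = 12/2 ≈ 6.000
  cycle 1 → 0 → 1: weight = 10, length = 2, mean = 10/2 ≈ 5.000
Minimum mean = 2.000, attained e.g. along the cycle 2 → 2 with weight 2 and length 1. So λ(A) = 2/1 = 2.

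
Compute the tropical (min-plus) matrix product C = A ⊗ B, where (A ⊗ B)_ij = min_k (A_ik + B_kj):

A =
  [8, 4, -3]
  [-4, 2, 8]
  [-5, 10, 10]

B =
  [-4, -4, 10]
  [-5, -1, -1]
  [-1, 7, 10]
A ⊗ B =
  [-4, 3, 3]
  [-8, -8, 1]
  [-9, -9, 5]

Apply the min-plus product entry-by-entry:
  C[0][0] = min over k of (A[0][0] + B[0][0] = 8 + -4 = 4, A[0][1] + B[1][0] = 4 + -5 = -1, A[0][2] + B[2][0] = -3 + -1 = -4) = -4 (attained at k = 2)
  C[0][1] = min over k of (A[0][0] + B[0][1] = 8 + -4 = 4, A[0][1] + B[1][1] = 4 + -1 = 3, A[0][2] + B[2][1] = -3 + 7 = 4) = 3 (attained at k = 1)
  C[0][2] = min over k of (A[0][0] + B[0][2] = 8 + 10 = 18, A[0][1] + B[1][2] = 4 + -1 = 3, A[0][2] + B[2][2] = -3 + 10 = 7) = 3 (attained at k = 1)
  C[1][0] = min over k of (A[1][0] + B[0][0] = -4 + -4 = -8, A[1][1] + B[1][0] = 2 + -5 = -3, A[1][2] + B[2][0] = 8 + -1 = 7) = -8 (attained at k = 0)
  C[1][1] = min over k of (A[1][0] + B[0][1] = -4 + -4 = -8, A[1][1] + B[1][1] = 2 + -1 = 1, A[1][2] + B[2][1] = 8 + 7 = 15) = -8 (attained at k = 0)
  C[1][2] = min over k of (A[1][0] + B[0][2] = -4 + 10 = 6, A[1][1] + B[1][2] = 2 + -1 = 1, A[1][2] + B[2][2] = 8 + 10 = 18) = 1 (attained at k = 1)
  C[2][0] = min over k of (A[2][0] + B[0][0] = -5 + -4 = -9, A[2][1] + B[1][0] = 10 + -5 = 5, A[2][2] + B[2][0] = 10 + -1 = 9) = -9 (attained at k = 0)
  C[2][1] = min over k of (A[2][0] + B[0][1] = -5 + -4 = -9, A[2][1] + B[1][1] = 10 + -1 = 9, A[2][2] + B[2][1] = 10 + 7 = 17) = -9 (attained at k = 0)
  C[2][2] = min over k of (A[2][0] + B[0][2] = -5 + 10 = 5, A[2][1] + B[1][2] = 10 + -1 = 9, A[2][2] + B[2][2] = 10 + 10 = 20) = 5 (attained at k = 0)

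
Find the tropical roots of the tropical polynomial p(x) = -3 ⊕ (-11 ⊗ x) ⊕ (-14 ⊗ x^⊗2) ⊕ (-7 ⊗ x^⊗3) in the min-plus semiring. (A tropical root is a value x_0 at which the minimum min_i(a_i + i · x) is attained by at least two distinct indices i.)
Roots: {-7, 3, 8}

Each tropical root is a break point of the lower envelope of the lines y = a_i + i · x (there are 4 lines, with slopes 0, 1, ..., 3). Only the lines that attain the minimum somewhere contribute to roots; other lines are dominated. Here the surviving (envelope) indices are i = 3, i = 2, i = 1, i = 0.
Intersections between consecutive envelope lines give the roots: for adjacent envelope indices i < j the intersection is x = (a_i − a_j) / (j − i). Reading off the sorted break points: {-7, 3, 8}.
Verification: at each break x_0, at least two indices attain the minimum of min_i(a_i + i · x_0).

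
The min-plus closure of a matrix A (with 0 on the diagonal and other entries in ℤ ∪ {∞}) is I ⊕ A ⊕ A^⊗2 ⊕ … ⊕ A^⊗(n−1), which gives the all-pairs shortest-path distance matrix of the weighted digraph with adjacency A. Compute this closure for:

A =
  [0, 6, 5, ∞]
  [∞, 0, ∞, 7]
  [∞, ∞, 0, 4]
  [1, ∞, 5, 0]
Closure =
  [0, 6, 5, 9]
  [8, 0, 12, 7]
  [5, 11, 0, 4]
  [1, 7, 5, 0]

This is the Floyd-Warshall all-pairs shortest-path computation. For each intermediate vertex k = 0, 1, …, 3, update dist[i][j] ← min(dist[i][j], dist[i][k] + dist[k][j]). The final matrix gives, for each (i, j), the minimum total weight of any directed path from i to j (possibly empty when i = j).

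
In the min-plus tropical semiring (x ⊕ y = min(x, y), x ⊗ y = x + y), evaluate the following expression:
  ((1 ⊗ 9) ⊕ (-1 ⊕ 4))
((1 ⊗ 9) ⊕ (-1 ⊕ 4)) = -1

Expand innermost to outermost. Recall ⊕ takes the minimum of its arguments and ⊗ takes their sum. Working out the expression ((1 ⊗ 9) ⊕ (-1 ⊕ 4)) gives -1.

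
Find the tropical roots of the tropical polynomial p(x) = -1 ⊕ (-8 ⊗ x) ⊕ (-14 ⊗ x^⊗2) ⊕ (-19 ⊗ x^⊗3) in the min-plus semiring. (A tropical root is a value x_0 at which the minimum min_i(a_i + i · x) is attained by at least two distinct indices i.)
Roots: {5, 6, 7}

Each tropical root is a break point of the lower envelope of the lines y = a_i + i · x (there are 4 lines, with slopes 0, 1, ..., 3). Only the lines that attain the minimum somewhere contribute to roots; other lines are dominated. Here the surviving (envelope) indices are i = 3, i = 2, i = 1, i = 0.
Intersections between consecutive envelope lines give the roots: for adjacent envelope indices i < j the intersection is x = (a_i − a_j) / (j − i). Reading off the sorted break points: {5, 6, 7}.
Verification: at each break x_0, at least two indices attain the minimum of min_i(a_i + i · x_0).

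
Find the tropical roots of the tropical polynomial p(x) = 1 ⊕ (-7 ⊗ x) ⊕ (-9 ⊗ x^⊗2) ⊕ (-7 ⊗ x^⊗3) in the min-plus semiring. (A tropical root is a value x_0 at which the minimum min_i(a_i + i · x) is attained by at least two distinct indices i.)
Roots: {-2, 2, 8}

Each tropical root is a break point of the lower envelope of the lines y = a_i + i · x (there are 4 lines, with slopes 0, 1, ..., 3). Only the lines that attain the minimum somewhere contribute to roots; other lines are dominated. Here the surviving (envelope) indices are i = 3, i = 2, i = 1, i = 0.
Intersections between consecutive envelope lines give the roots: for adjacent envelope indices i < j the intersection is x = (a_i − a_j) / (j − i). Reading off the sorted break points: {-2, 2, 8}.
Verification: at each break x_0, at least two indices attain the minimum of min_i(a_i + i · x_0).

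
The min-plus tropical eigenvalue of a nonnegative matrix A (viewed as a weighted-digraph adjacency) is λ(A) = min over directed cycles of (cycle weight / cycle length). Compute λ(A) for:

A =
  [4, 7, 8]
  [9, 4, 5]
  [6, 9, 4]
λ(A) = 4

Enumerate directed cycles and compute their means (weight / length). Sample:
  cycle 0 → 0: weight = 4, length = 1, mean = 4/1 ≈ 4.000
  cycle 1 → 1: weight = 4, length = 1, mean = 4/1 ≈ 4.000
  cycle 2 → 2: weight = 4, length = 1, mean = 4/1 ≈ 4.000
  cycle 0 → 1 → 0: weight = 16, length = 2, mean = 16/2 ≈ 8.000
  cycle 0 → 2 → 0: weight = 14, length = 2, mean = 14/2 ≈ 7.000
  cycle 1 → 0 → 1: weight = 16, length = 2, mean = 16/2 ≈ 8.000
Minimum mean = 4.000, attained e.g. along the cycle 0 → 0 with weight 4 and length 1. So λ(A) = 4/1 = 4.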